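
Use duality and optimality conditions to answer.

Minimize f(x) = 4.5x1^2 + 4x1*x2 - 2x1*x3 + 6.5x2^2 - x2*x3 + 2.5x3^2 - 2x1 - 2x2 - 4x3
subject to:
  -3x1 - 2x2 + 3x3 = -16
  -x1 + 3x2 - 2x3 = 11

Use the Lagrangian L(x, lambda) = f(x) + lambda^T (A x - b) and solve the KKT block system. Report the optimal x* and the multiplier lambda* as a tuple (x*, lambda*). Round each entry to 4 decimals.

Form the Lagrangian:
  L(x, lambda) = (1/2) x^T Q x + c^T x + lambda^T (A x - b)
Stationarity (grad_x L = 0): Q x + c + A^T lambda = 0.
Primal feasibility: A x = b.

This gives the KKT block system:
  [ Q   A^T ] [ x     ]   [-c ]
  [ A    0  ] [ lambda ] = [ b ]

Solving the linear system:
  x*      = (0.6411, 1.354, -3.7896)
  lambda* = (6.5682, -2.9397)
  f(x*)   = 74.2984

x* = (0.6411, 1.354, -3.7896), lambda* = (6.5682, -2.9397)


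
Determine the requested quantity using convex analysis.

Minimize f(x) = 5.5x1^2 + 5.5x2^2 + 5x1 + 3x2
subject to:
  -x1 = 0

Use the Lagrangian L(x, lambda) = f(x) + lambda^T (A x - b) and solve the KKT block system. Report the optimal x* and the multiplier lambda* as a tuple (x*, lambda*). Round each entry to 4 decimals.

Form the Lagrangian:
  L(x, lambda) = (1/2) x^T Q x + c^T x + lambda^T (A x - b)
Stationarity (grad_x L = 0): Q x + c + A^T lambda = 0.
Primal feasibility: A x = b.

This gives the KKT block system:
  [ Q   A^T ] [ x     ]   [-c ]
  [ A    0  ] [ lambda ] = [ b ]

Solving the linear system:
  x*      = (0, -0.2727)
  lambda* = (5)
  f(x*)   = -0.4091

x* = (0, -0.2727), lambda* = (5)


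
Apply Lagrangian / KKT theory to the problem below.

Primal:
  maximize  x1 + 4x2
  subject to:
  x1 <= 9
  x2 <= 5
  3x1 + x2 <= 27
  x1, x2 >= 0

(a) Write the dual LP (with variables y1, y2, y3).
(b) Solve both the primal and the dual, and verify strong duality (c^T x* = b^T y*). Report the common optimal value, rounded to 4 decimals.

The standard primal-dual pair for 'max c^T x s.t. A x <= b, x >= 0' is:
  Dual:  min b^T y  s.t.  A^T y >= c,  y >= 0.

So the dual LP is:
  minimize  9y1 + 5y2 + 27y3
  subject to:
    y1 + 3y3 >= 1
    y2 + y3 >= 4
    y1, y2, y3 >= 0

Solving the primal: x* = (7.3333, 5).
  primal value c^T x* = 27.3333.
Solving the dual: y* = (0, 3.6667, 0.3333).
  dual value b^T y* = 27.3333.
Strong duality: c^T x* = b^T y*. Confirmed.

27.3333


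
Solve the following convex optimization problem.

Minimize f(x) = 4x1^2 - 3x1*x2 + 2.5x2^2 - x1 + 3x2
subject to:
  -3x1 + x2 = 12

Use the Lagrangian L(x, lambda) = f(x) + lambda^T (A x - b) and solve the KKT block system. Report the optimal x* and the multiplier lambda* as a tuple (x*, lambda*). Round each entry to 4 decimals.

Form the Lagrangian:
  L(x, lambda) = (1/2) x^T Q x + c^T x + lambda^T (A x - b)
Stationarity (grad_x L = 0): Q x + c + A^T lambda = 0.
Primal feasibility: A x = b.

This gives the KKT block system:
  [ Q   A^T ] [ x     ]   [-c ]
  [ A    0  ] [ lambda ] = [ b ]

Solving the linear system:
  x*      = (-4.3429, -1.0286)
  lambda* = (-10.8857)
  f(x*)   = 65.9429

x* = (-4.3429, -1.0286), lambda* = (-10.8857)


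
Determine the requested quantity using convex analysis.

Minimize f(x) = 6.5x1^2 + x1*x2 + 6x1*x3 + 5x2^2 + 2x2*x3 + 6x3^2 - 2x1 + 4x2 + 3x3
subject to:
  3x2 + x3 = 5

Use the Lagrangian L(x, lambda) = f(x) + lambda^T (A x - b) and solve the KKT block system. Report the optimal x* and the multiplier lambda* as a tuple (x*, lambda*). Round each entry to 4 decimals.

Form the Lagrangian:
  L(x, lambda) = (1/2) x^T Q x + c^T x + lambda^T (A x - b)
Stationarity (grad_x L = 0): Q x + c + A^T lambda = 0.
Primal feasibility: A x = b.

This gives the KKT block system:
  [ Q   A^T ] [ x     ]   [-c ]
  [ A    0  ] [ lambda ] = [ b ]

Solving the linear system:
  x*      = (0.0064, 1.652, 0.0441)
  lambda* = (-6.8714)
  f(x*)   = 20.5422

x* = (0.0064, 1.652, 0.0441), lambda* = (-6.8714)


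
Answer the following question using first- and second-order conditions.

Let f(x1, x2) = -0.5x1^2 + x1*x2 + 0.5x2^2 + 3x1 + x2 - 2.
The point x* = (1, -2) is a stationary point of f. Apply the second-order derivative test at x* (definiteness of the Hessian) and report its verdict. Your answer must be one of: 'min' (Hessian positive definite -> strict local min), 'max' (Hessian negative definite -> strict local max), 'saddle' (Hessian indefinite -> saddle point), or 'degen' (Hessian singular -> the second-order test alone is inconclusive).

Compute the Hessian H = grad^2 f:
  H = [[-1, 1], [1, 1]]
Verify stationarity: grad f(x*) = H x* + g = (0, 0).
Eigenvalues of H: -1.4142, 1.4142.
Eigenvalues have mixed signs, so H is indefinite -> x* is a saddle point.

saddle


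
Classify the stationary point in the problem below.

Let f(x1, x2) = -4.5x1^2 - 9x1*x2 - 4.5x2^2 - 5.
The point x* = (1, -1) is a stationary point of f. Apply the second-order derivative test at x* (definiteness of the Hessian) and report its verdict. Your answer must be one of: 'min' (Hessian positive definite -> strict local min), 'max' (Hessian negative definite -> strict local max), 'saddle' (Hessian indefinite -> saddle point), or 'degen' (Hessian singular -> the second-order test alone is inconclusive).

Compute the Hessian H = grad^2 f:
  H = [[-9, -9], [-9, -9]]
Verify stationarity: grad f(x*) = H x* + g = (0, 0).
Eigenvalues of H: -18, 0.
H has a zero eigenvalue (singular; negative semidefinite but not definite), so H is neither positive definite, negative definite, nor indefinite. The second-order test alone is inconclusive -> degen.
(Indeed, f is constant along the null direction of H through x*, so x* is not a strict local extremum.)

degen


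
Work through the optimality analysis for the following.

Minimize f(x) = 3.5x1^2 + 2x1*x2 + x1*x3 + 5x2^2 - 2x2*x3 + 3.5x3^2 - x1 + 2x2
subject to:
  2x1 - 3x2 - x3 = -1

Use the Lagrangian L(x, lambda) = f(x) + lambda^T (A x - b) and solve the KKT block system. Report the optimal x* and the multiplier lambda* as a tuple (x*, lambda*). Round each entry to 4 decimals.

Form the Lagrangian:
  L(x, lambda) = (1/2) x^T Q x + c^T x + lambda^T (A x - b)
Stationarity (grad_x L = 0): Q x + c + A^T lambda = 0.
Primal feasibility: A x = b.

This gives the KKT block system:
  [ Q   A^T ] [ x     ]   [-c ]
  [ A    0  ] [ lambda ] = [ b ]

Solving the linear system:
  x*      = (-0.1835, 0.1456, 0.1962)
  lambda* = (0.8987)
  f(x*)   = 0.6867

x* = (-0.1835, 0.1456, 0.1962), lambda* = (0.8987)


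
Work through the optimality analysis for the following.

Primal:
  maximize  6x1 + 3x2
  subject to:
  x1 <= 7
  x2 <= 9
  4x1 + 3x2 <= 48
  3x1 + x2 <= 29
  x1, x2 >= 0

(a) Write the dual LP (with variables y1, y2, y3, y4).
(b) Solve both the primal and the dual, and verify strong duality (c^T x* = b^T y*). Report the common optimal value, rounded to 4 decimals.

The standard primal-dual pair for 'max c^T x s.t. A x <= b, x >= 0' is:
  Dual:  min b^T y  s.t.  A^T y >= c,  y >= 0.

So the dual LP is:
  minimize  7y1 + 9y2 + 48y3 + 29y4
  subject to:
    y1 + 4y3 + 3y4 >= 6
    y2 + 3y3 + y4 >= 3
    y1, y2, y3, y4 >= 0

Solving the primal: x* = (7, 6.6667).
  primal value c^T x* = 62.
Solving the dual: y* = (2, 0, 1, 0).
  dual value b^T y* = 62.
Strong duality: c^T x* = b^T y*. Confirmed.

62


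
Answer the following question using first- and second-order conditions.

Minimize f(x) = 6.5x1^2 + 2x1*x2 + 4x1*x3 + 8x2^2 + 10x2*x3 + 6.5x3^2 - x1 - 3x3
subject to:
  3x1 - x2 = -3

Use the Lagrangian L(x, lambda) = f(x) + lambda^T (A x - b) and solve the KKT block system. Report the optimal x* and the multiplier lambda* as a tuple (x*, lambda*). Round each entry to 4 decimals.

Form the Lagrangian:
  L(x, lambda) = (1/2) x^T Q x + c^T x + lambda^T (A x - b)
Stationarity (grad_x L = 0): Q x + c + A^T lambda = 0.
Primal feasibility: A x = b.

This gives the KKT block system:
  [ Q   A^T ] [ x     ]   [-c ]
  [ A    0  ] [ lambda ] = [ b ]

Solving the linear system:
  x*      = (-0.9789, 0.0634, 0.4832)
  lambda* = (3.8886)
  f(x*)   = 5.5975

x* = (-0.9789, 0.0634, 0.4832), lambda* = (3.8886)


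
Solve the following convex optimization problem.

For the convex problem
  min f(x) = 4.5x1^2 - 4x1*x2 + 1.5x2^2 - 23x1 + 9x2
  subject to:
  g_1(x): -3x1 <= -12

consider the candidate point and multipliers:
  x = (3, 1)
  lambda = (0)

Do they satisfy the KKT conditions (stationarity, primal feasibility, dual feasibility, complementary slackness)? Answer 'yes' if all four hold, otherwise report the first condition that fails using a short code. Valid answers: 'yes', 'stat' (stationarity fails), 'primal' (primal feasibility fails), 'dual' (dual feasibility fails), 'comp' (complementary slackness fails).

Gradient of f: grad f(x) = Q x + c = (0, 0)
Constraint values g_i(x) = a_i^T x - b_i:
  g_1((3, 1)) = 3
Stationarity residual: grad f(x) + sum_i lambda_i a_i = (0, 0)
  -> stationarity OK
Primal feasibility (all g_i <= 0): FAILS
Dual feasibility (all lambda_i >= 0): OK
Complementary slackness (lambda_i * g_i(x) = 0 for all i): OK

Verdict: the first failing condition is primal_feasibility -> primal.

primal


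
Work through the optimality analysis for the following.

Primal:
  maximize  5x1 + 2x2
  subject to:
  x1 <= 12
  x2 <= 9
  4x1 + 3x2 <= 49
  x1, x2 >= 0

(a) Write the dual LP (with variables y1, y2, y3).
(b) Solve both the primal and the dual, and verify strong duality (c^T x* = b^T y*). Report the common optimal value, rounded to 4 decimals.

The standard primal-dual pair for 'max c^T x s.t. A x <= b, x >= 0' is:
  Dual:  min b^T y  s.t.  A^T y >= c,  y >= 0.

So the dual LP is:
  minimize  12y1 + 9y2 + 49y3
  subject to:
    y1 + 4y3 >= 5
    y2 + 3y3 >= 2
    y1, y2, y3 >= 0

Solving the primal: x* = (12, 0.3333).
  primal value c^T x* = 60.6667.
Solving the dual: y* = (2.3333, 0, 0.6667).
  dual value b^T y* = 60.6667.
Strong duality: c^T x* = b^T y*. Confirmed.

60.6667


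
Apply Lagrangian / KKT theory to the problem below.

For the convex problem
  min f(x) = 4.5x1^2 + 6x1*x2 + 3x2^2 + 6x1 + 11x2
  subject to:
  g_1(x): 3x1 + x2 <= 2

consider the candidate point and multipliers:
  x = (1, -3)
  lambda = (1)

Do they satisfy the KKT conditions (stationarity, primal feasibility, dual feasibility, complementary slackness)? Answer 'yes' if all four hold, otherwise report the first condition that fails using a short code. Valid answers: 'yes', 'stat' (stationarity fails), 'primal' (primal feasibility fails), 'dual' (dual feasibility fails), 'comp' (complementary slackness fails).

Gradient of f: grad f(x) = Q x + c = (-3, -1)
Constraint values g_i(x) = a_i^T x - b_i:
  g_1((1, -3)) = -2
Stationarity residual: grad f(x) + sum_i lambda_i a_i = (0, 0)
  -> stationarity OK
Primal feasibility (all g_i <= 0): OK
Dual feasibility (all lambda_i >= 0): OK
Complementary slackness (lambda_i * g_i(x) = 0 for all i): FAILS

Verdict: the first failing condition is complementary_slackness -> comp.

comp


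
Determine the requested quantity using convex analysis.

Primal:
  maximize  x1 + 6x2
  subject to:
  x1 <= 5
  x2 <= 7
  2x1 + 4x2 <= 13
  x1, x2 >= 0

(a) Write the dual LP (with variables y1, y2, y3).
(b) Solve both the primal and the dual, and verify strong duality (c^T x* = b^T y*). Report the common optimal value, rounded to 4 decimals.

The standard primal-dual pair for 'max c^T x s.t. A x <= b, x >= 0' is:
  Dual:  min b^T y  s.t.  A^T y >= c,  y >= 0.

So the dual LP is:
  minimize  5y1 + 7y2 + 13y3
  subject to:
    y1 + 2y3 >= 1
    y2 + 4y3 >= 6
    y1, y2, y3 >= 0

Solving the primal: x* = (0, 3.25).
  primal value c^T x* = 19.5.
Solving the dual: y* = (0, 0, 1.5).
  dual value b^T y* = 19.5.
Strong duality: c^T x* = b^T y*. Confirmed.

19.5


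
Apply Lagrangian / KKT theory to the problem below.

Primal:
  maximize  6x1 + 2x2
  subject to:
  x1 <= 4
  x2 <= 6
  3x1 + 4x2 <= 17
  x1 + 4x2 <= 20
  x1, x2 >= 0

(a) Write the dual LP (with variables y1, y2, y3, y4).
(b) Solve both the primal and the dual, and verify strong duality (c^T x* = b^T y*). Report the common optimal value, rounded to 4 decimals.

The standard primal-dual pair for 'max c^T x s.t. A x <= b, x >= 0' is:
  Dual:  min b^T y  s.t.  A^T y >= c,  y >= 0.

So the dual LP is:
  minimize  4y1 + 6y2 + 17y3 + 20y4
  subject to:
    y1 + 3y3 + y4 >= 6
    y2 + 4y3 + 4y4 >= 2
    y1, y2, y3, y4 >= 0

Solving the primal: x* = (4, 1.25).
  primal value c^T x* = 26.5.
Solving the dual: y* = (4.5, 0, 0.5, 0).
  dual value b^T y* = 26.5.
Strong duality: c^T x* = b^T y*. Confirmed.

26.5


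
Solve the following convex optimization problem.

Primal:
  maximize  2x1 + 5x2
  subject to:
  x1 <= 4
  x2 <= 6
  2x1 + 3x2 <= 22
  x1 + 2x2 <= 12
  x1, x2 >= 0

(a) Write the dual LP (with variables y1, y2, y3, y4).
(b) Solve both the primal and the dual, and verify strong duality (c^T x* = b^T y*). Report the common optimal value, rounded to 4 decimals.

The standard primal-dual pair for 'max c^T x s.t. A x <= b, x >= 0' is:
  Dual:  min b^T y  s.t.  A^T y >= c,  y >= 0.

So the dual LP is:
  minimize  4y1 + 6y2 + 22y3 + 12y4
  subject to:
    y1 + 2y3 + y4 >= 2
    y2 + 3y3 + 2y4 >= 5
    y1, y2, y3, y4 >= 0

Solving the primal: x* = (0, 6).
  primal value c^T x* = 30.
Solving the dual: y* = (0, 1, 0, 2).
  dual value b^T y* = 30.
Strong duality: c^T x* = b^T y*. Confirmed.

30


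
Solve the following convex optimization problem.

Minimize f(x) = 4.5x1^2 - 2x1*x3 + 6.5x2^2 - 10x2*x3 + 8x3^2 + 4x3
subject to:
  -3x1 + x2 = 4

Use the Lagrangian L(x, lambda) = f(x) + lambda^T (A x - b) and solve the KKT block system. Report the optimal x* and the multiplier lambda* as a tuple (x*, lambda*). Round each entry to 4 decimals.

Form the Lagrangian:
  L(x, lambda) = (1/2) x^T Q x + c^T x + lambda^T (A x - b)
Stationarity (grad_x L = 0): Q x + c + A^T lambda = 0.
Primal feasibility: A x = b.

This gives the KKT block system:
  [ Q   A^T ] [ x     ]   [-c ]
  [ A    0  ] [ lambda ] = [ b ]

Solving the linear system:
  x*      = (-1.3548, -0.0645, -0.4597)
  lambda* = (-3.7581)
  f(x*)   = 6.5968

x* = (-1.3548, -0.0645, -0.4597), lambda* = (-3.7581)


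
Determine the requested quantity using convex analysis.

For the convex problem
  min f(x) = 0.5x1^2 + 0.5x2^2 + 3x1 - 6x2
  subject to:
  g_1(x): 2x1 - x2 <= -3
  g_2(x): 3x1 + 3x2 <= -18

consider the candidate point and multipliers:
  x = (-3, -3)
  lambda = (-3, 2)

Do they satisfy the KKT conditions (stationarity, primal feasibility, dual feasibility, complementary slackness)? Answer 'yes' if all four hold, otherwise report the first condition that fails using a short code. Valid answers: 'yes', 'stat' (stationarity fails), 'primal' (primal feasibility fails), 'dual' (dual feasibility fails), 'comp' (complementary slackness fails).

Gradient of f: grad f(x) = Q x + c = (0, -9)
Constraint values g_i(x) = a_i^T x - b_i:
  g_1((-3, -3)) = 0
  g_2((-3, -3)) = 0
Stationarity residual: grad f(x) + sum_i lambda_i a_i = (0, 0)
  -> stationarity OK
Primal feasibility (all g_i <= 0): OK
Dual feasibility (all lambda_i >= 0): FAILS
Complementary slackness (lambda_i * g_i(x) = 0 for all i): OK

Verdict: the first failing condition is dual_feasibility -> dual.

dual


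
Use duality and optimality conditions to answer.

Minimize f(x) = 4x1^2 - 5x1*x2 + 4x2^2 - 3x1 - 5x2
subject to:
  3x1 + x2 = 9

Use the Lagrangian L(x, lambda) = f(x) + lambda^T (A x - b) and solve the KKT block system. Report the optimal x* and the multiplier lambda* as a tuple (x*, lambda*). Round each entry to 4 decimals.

Form the Lagrangian:
  L(x, lambda) = (1/2) x^T Q x + c^T x + lambda^T (A x - b)
Stationarity (grad_x L = 0): Q x + c + A^T lambda = 0.
Primal feasibility: A x = b.

This gives the KKT block system:
  [ Q   A^T ] [ x     ]   [-c ]
  [ A    0  ] [ lambda ] = [ b ]

Solving the linear system:
  x*      = (2.2636, 2.2091)
  lambda* = (-1.3545)
  f(x*)   = -2.8227

x* = (2.2636, 2.2091), lambda* = (-1.3545)


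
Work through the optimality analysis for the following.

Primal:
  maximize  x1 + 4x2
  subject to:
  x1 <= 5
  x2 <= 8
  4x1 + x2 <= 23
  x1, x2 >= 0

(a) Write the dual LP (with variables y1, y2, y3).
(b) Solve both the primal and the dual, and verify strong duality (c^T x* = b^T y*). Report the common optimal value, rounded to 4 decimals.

The standard primal-dual pair for 'max c^T x s.t. A x <= b, x >= 0' is:
  Dual:  min b^T y  s.t.  A^T y >= c,  y >= 0.

So the dual LP is:
  minimize  5y1 + 8y2 + 23y3
  subject to:
    y1 + 4y3 >= 1
    y2 + y3 >= 4
    y1, y2, y3 >= 0

Solving the primal: x* = (3.75, 8).
  primal value c^T x* = 35.75.
Solving the dual: y* = (0, 3.75, 0.25).
  dual value b^T y* = 35.75.
Strong duality: c^T x* = b^T y*. Confirmed.

35.75


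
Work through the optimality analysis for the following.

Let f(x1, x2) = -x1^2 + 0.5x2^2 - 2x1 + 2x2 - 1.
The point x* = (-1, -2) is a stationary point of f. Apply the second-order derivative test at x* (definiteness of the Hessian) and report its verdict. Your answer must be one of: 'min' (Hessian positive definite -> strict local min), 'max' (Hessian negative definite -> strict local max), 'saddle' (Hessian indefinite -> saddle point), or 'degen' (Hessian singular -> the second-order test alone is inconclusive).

Compute the Hessian H = grad^2 f:
  H = [[-2, 0], [0, 1]]
Verify stationarity: grad f(x*) = H x* + g = (0, 0).
Eigenvalues of H: -2, 1.
Eigenvalues have mixed signs, so H is indefinite -> x* is a saddle point.

saddle


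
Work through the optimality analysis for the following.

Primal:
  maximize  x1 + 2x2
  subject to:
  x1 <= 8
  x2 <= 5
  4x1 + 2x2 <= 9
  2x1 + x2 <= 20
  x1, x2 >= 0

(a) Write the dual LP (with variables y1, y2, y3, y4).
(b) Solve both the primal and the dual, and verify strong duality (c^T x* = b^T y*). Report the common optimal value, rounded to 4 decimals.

The standard primal-dual pair for 'max c^T x s.t. A x <= b, x >= 0' is:
  Dual:  min b^T y  s.t.  A^T y >= c,  y >= 0.

So the dual LP is:
  minimize  8y1 + 5y2 + 9y3 + 20y4
  subject to:
    y1 + 4y3 + 2y4 >= 1
    y2 + 2y3 + y4 >= 2
    y1, y2, y3, y4 >= 0

Solving the primal: x* = (0, 4.5).
  primal value c^T x* = 9.
Solving the dual: y* = (0, 0, 1, 0).
  dual value b^T y* = 9.
Strong duality: c^T x* = b^T y*. Confirmed.

9


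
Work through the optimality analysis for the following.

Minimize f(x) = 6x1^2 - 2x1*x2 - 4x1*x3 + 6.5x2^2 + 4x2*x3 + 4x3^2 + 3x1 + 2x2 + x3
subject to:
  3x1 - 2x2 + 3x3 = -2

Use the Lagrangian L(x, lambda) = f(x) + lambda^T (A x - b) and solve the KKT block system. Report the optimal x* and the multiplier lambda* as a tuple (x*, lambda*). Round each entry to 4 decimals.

Form the Lagrangian:
  L(x, lambda) = (1/2) x^T Q x + c^T x + lambda^T (A x - b)
Stationarity (grad_x L = 0): Q x + c + A^T lambda = 0.
Primal feasibility: A x = b.

This gives the KKT block system:
  [ Q   A^T ] [ x     ]   [-c ]
  [ A    0  ] [ lambda ] = [ b ]

Solving the linear system:
  x*      = (-0.4057, -0.097, -0.3257)
  lambda* = (0.1237)
  f(x*)   = -0.7447

x* = (-0.4057, -0.097, -0.3257), lambda* = (0.1237)


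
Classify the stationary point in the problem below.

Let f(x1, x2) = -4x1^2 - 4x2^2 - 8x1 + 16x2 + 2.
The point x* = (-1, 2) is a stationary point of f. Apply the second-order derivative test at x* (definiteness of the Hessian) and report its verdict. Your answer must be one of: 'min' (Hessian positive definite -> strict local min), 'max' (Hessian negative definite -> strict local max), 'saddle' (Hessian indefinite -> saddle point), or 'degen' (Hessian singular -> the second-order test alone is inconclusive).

Compute the Hessian H = grad^2 f:
  H = [[-8, 0], [0, -8]]
Verify stationarity: grad f(x*) = H x* + g = (0, 0).
Eigenvalues of H: -8, -8.
Both eigenvalues < 0, so H is negative definite -> x* is a strict local max.

max


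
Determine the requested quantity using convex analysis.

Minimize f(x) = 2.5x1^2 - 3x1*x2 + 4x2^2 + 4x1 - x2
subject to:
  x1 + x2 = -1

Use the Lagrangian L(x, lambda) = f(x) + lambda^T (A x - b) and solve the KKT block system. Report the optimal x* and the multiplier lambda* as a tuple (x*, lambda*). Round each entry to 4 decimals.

Form the Lagrangian:
  L(x, lambda) = (1/2) x^T Q x + c^T x + lambda^T (A x - b)
Stationarity (grad_x L = 0): Q x + c + A^T lambda = 0.
Primal feasibility: A x = b.

This gives the KKT block system:
  [ Q   A^T ] [ x     ]   [-c ]
  [ A    0  ] [ lambda ] = [ b ]

Solving the linear system:
  x*      = (-0.8421, -0.1579)
  lambda* = (-0.2632)
  f(x*)   = -1.7368

x* = (-0.8421, -0.1579), lambda* = (-0.2632)


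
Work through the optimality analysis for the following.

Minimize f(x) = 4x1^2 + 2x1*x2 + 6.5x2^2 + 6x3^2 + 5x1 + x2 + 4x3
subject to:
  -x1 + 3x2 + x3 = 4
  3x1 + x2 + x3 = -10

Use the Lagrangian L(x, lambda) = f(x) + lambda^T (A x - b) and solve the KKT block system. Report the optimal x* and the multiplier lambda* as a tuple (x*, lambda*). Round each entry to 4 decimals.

Form the Lagrangian:
  L(x, lambda) = (1/2) x^T Q x + c^T x + lambda^T (A x - b)
Stationarity (grad_x L = 0): Q x + c + A^T lambda = 0.
Primal feasibility: A x = b.

This gives the KKT block system:
  [ Q   A^T ] [ x     ]   [-c ]
  [ A    0  ] [ lambda ] = [ b ]

Solving the linear system:
  x*      = (-3.269, 0.462, -0.6549)
  lambda* = (-2.163, 6.0217)
  f(x*)   = 25.1834

x* = (-3.269, 0.462, -0.6549), lambda* = (-2.163, 6.0217)


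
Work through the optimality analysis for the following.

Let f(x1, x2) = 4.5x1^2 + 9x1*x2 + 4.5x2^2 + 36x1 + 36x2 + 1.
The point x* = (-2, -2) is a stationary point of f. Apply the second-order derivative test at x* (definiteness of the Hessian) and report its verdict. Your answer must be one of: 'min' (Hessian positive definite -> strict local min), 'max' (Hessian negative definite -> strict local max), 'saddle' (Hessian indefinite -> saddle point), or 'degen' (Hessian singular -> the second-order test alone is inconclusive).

Compute the Hessian H = grad^2 f:
  H = [[9, 9], [9, 9]]
Verify stationarity: grad f(x*) = H x* + g = (0, 0).
Eigenvalues of H: 0, 18.
H has a zero eigenvalue (singular; positive semidefinite but not definite), so H is neither positive definite, negative definite, nor indefinite. The second-order test alone is inconclusive -> degen.
(Indeed, f is constant along the null direction of H through x*, so x* is not a strict local extremum.)

degen


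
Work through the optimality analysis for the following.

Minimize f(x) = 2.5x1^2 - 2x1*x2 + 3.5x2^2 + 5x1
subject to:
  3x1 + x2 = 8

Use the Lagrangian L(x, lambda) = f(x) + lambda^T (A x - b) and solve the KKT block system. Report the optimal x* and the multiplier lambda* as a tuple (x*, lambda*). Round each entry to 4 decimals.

Form the Lagrangian:
  L(x, lambda) = (1/2) x^T Q x + c^T x + lambda^T (A x - b)
Stationarity (grad_x L = 0): Q x + c + A^T lambda = 0.
Primal feasibility: A x = b.

This gives the KKT block system:
  [ Q   A^T ] [ x     ]   [-c ]
  [ A    0  ] [ lambda ] = [ b ]

Solving the linear system:
  x*      = (2.2375, 1.2875)
  lambda* = (-4.5375)
  f(x*)   = 23.7437

x* = (2.2375, 1.2875), lambda* = (-4.5375)


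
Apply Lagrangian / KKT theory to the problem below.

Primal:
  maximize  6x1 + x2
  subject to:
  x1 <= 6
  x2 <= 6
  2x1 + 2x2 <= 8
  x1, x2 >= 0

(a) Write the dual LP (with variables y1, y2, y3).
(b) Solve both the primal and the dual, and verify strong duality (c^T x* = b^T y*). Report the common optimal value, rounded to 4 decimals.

The standard primal-dual pair for 'max c^T x s.t. A x <= b, x >= 0' is:
  Dual:  min b^T y  s.t.  A^T y >= c,  y >= 0.

So the dual LP is:
  minimize  6y1 + 6y2 + 8y3
  subject to:
    y1 + 2y3 >= 6
    y2 + 2y3 >= 1
    y1, y2, y3 >= 0

Solving the primal: x* = (4, 0).
  primal value c^T x* = 24.
Solving the dual: y* = (0, 0, 3).
  dual value b^T y* = 24.
Strong duality: c^T x* = b^T y*. Confirmed.

24


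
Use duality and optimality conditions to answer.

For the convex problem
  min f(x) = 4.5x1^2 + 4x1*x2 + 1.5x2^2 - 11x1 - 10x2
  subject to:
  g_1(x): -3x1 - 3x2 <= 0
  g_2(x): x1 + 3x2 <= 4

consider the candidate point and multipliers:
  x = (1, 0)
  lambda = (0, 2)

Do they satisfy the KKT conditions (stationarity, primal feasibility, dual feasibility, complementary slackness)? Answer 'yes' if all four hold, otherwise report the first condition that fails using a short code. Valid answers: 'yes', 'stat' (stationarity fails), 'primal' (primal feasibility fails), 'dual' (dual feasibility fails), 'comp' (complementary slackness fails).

Gradient of f: grad f(x) = Q x + c = (-2, -6)
Constraint values g_i(x) = a_i^T x - b_i:
  g_1((1, 0)) = -3
  g_2((1, 0)) = -3
Stationarity residual: grad f(x) + sum_i lambda_i a_i = (0, 0)
  -> stationarity OK
Primal feasibility (all g_i <= 0): OK
Dual feasibility (all lambda_i >= 0): OK
Complementary slackness (lambda_i * g_i(x) = 0 for all i): FAILS

Verdict: the first failing condition is complementary_slackness -> comp.

comp


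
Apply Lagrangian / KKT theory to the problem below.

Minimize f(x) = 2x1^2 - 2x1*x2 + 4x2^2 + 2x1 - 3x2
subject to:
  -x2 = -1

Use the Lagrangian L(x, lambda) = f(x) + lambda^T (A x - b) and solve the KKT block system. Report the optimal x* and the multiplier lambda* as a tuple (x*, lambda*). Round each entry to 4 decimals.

Form the Lagrangian:
  L(x, lambda) = (1/2) x^T Q x + c^T x + lambda^T (A x - b)
Stationarity (grad_x L = 0): Q x + c + A^T lambda = 0.
Primal feasibility: A x = b.

This gives the KKT block system:
  [ Q   A^T ] [ x     ]   [-c ]
  [ A    0  ] [ lambda ] = [ b ]

Solving the linear system:
  x*      = (0, 1)
  lambda* = (5)
  f(x*)   = 1

x* = (0, 1), lambda* = (5)


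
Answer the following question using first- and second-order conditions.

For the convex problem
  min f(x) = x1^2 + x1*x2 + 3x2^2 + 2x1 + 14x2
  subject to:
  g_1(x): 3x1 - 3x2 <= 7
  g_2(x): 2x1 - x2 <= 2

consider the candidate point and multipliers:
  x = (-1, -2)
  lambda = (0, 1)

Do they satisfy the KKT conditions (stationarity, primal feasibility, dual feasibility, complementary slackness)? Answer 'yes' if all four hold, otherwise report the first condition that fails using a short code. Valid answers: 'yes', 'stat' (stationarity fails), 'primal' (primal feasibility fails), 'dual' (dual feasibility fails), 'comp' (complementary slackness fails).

Gradient of f: grad f(x) = Q x + c = (-2, 1)
Constraint values g_i(x) = a_i^T x - b_i:
  g_1((-1, -2)) = -4
  g_2((-1, -2)) = -2
Stationarity residual: grad f(x) + sum_i lambda_i a_i = (0, 0)
  -> stationarity OK
Primal feasibility (all g_i <= 0): OK
Dual feasibility (all lambda_i >= 0): OK
Complementary slackness (lambda_i * g_i(x) = 0 for all i): FAILS

Verdict: the first failing condition is complementary_slackness -> comp.

comp


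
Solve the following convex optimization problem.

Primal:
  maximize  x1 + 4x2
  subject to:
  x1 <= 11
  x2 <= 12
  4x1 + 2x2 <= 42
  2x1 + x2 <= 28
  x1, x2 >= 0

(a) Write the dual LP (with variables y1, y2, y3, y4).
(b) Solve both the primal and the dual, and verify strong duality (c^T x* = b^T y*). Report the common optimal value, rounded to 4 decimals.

The standard primal-dual pair for 'max c^T x s.t. A x <= b, x >= 0' is:
  Dual:  min b^T y  s.t.  A^T y >= c,  y >= 0.

So the dual LP is:
  minimize  11y1 + 12y2 + 42y3 + 28y4
  subject to:
    y1 + 4y3 + 2y4 >= 1
    y2 + 2y3 + y4 >= 4
    y1, y2, y3, y4 >= 0

Solving the primal: x* = (4.5, 12).
  primal value c^T x* = 52.5.
Solving the dual: y* = (0, 3.5, 0.25, 0).
  dual value b^T y* = 52.5.
Strong duality: c^T x* = b^T y*. Confirmed.

52.5


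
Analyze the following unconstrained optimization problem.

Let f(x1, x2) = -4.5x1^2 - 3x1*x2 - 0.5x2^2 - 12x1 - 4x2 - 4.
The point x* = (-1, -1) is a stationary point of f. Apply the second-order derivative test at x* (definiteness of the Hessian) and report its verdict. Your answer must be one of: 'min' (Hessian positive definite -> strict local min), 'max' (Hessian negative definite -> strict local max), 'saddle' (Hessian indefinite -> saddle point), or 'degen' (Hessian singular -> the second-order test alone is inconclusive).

Compute the Hessian H = grad^2 f:
  H = [[-9, -3], [-3, -1]]
Verify stationarity: grad f(x*) = H x* + g = (0, 0).
Eigenvalues of H: -10, 0.
H has a zero eigenvalue (singular; negative semidefinite but not definite), so H is neither positive definite, negative definite, nor indefinite. The second-order test alone is inconclusive -> degen.
(Indeed, f is constant along the null direction of H through x*, so x* is not a strict local extremum.)

degen


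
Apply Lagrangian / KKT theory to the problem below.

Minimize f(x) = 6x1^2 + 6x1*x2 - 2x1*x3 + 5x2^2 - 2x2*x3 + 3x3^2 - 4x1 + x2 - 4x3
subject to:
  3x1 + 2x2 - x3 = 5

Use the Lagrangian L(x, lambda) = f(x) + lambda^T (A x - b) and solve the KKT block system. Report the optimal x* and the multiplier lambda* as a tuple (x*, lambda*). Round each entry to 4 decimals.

Form the Lagrangian:
  L(x, lambda) = (1/2) x^T Q x + c^T x + lambda^T (A x - b)
Stationarity (grad_x L = 0): Q x + c + A^T lambda = 0.
Primal feasibility: A x = b.

This gives the KKT block system:
  [ Q   A^T ] [ x     ]   [-c ]
  [ A    0  ] [ lambda ] = [ b ]

Solving the linear system:
  x*      = (1.7684, 0.0158, 0.3368)
  lambda* = (-5.5474)
  f(x*)   = 9.6658

x* = (1.7684, 0.0158, 0.3368), lambda* = (-5.5474)


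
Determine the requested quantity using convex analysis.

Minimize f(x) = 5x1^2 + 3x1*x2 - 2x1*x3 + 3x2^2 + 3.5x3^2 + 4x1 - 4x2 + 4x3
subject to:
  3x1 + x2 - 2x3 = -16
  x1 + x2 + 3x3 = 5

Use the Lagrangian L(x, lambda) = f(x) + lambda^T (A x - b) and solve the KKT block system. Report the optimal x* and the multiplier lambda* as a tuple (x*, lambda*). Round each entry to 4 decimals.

Form the Lagrangian:
  L(x, lambda) = (1/2) x^T Q x + c^T x + lambda^T (A x - b)
Stationarity (grad_x L = 0): Q x + c + A^T lambda = 0.
Primal feasibility: A x = b.

This gives the KKT block system:
  [ Q   A^T ] [ x     ]   [-c ]
  [ A    0  ] [ lambda ] = [ b ]

Solving the linear system:
  x*      = (-3.7571, 0.6656, 2.6972)
  lambda* = (12.8454, -1.5678)
  f(x*)   = 103.2319

x* = (-3.7571, 0.6656, 2.6972), lambda* = (12.8454, -1.5678)


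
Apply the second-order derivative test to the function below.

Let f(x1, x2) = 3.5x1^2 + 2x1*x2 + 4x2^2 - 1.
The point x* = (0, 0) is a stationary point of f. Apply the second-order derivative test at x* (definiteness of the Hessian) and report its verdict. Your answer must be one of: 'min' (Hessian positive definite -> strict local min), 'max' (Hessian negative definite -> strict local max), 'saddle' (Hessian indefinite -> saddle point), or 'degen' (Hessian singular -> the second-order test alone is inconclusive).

Compute the Hessian H = grad^2 f:
  H = [[7, 2], [2, 8]]
Verify stationarity: grad f(x*) = H x* + g = (0, 0).
Eigenvalues of H: 5.4384, 9.5616.
Both eigenvalues > 0, so H is positive definite -> x* is a strict local min.

min


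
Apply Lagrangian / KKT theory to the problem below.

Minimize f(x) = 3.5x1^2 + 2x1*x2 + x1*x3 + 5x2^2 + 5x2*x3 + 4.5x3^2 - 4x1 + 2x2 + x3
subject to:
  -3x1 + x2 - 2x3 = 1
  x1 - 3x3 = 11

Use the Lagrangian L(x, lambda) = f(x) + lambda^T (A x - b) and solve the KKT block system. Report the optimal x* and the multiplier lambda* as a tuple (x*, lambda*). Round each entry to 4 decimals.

Form the Lagrangian:
  L(x, lambda) = (1/2) x^T Q x + c^T x + lambda^T (A x - b)
Stationarity (grad_x L = 0): Q x + c + A^T lambda = 0.
Primal feasibility: A x = b.

This gives the KKT block system:
  [ Q   A^T ] [ x     ]   [-c ]
  [ A    0  ] [ lambda ] = [ b ]

Solving the linear system:
  x*      = (1.9627, 0.8634, -3.0124)
  lambda* = (0.5026, -6.9458)
  f(x*)   = 33.382

x* = (1.9627, 0.8634, -3.0124), lambda* = (0.5026, -6.9458)


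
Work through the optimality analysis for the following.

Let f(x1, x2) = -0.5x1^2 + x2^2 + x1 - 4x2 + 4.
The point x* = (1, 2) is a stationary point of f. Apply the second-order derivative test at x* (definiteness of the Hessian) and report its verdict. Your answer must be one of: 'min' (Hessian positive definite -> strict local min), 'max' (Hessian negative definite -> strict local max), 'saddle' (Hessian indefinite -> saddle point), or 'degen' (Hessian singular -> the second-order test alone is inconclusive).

Compute the Hessian H = grad^2 f:
  H = [[-1, 0], [0, 2]]
Verify stationarity: grad f(x*) = H x* + g = (0, 0).
Eigenvalues of H: -1, 2.
Eigenvalues have mixed signs, so H is indefinite -> x* is a saddle point.

saddle


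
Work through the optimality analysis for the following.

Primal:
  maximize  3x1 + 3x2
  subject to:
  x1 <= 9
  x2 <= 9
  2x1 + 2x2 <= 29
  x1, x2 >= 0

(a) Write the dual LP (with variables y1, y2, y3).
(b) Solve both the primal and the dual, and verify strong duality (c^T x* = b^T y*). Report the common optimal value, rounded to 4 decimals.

The standard primal-dual pair for 'max c^T x s.t. A x <= b, x >= 0' is:
  Dual:  min b^T y  s.t.  A^T y >= c,  y >= 0.

So the dual LP is:
  minimize  9y1 + 9y2 + 29y3
  subject to:
    y1 + 2y3 >= 3
    y2 + 2y3 >= 3
    y1, y2, y3 >= 0

Solving the primal: x* = (5.5, 9).
  primal value c^T x* = 43.5.
Solving the dual: y* = (0, 0, 1.5).
  dual value b^T y* = 43.5.
Strong duality: c^T x* = b^T y*. Confirmed.

43.5


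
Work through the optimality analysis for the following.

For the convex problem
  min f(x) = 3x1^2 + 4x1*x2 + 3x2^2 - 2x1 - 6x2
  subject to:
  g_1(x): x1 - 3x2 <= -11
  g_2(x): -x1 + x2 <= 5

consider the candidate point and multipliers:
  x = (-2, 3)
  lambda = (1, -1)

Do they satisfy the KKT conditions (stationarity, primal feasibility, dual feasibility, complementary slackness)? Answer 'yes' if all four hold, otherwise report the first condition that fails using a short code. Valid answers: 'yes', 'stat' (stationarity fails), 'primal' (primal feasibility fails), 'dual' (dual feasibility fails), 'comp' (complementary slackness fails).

Gradient of f: grad f(x) = Q x + c = (-2, 4)
Constraint values g_i(x) = a_i^T x - b_i:
  g_1((-2, 3)) = 0
  g_2((-2, 3)) = 0
Stationarity residual: grad f(x) + sum_i lambda_i a_i = (0, 0)
  -> stationarity OK
Primal feasibility (all g_i <= 0): OK
Dual feasibility (all lambda_i >= 0): FAILS
Complementary slackness (lambda_i * g_i(x) = 0 for all i): OK

Verdict: the first failing condition is dual_feasibility -> dual.

dual


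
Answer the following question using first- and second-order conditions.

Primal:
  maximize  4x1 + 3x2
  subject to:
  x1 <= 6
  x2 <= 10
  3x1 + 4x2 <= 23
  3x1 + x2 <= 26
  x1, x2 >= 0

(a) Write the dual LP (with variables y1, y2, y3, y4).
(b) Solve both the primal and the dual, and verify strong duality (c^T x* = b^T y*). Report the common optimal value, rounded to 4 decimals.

The standard primal-dual pair for 'max c^T x s.t. A x <= b, x >= 0' is:
  Dual:  min b^T y  s.t.  A^T y >= c,  y >= 0.

So the dual LP is:
  minimize  6y1 + 10y2 + 23y3 + 26y4
  subject to:
    y1 + 3y3 + 3y4 >= 4
    y2 + 4y3 + y4 >= 3
    y1, y2, y3, y4 >= 0

Solving the primal: x* = (6, 1.25).
  primal value c^T x* = 27.75.
Solving the dual: y* = (1.75, 0, 0.75, 0).
  dual value b^T y* = 27.75.
Strong duality: c^T x* = b^T y*. Confirmed.

27.75


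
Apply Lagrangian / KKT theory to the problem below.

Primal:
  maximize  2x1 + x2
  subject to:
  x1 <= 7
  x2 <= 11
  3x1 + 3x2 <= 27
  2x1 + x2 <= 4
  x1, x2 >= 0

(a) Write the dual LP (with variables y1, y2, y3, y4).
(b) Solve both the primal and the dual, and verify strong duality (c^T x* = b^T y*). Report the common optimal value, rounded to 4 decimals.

The standard primal-dual pair for 'max c^T x s.t. A x <= b, x >= 0' is:
  Dual:  min b^T y  s.t.  A^T y >= c,  y >= 0.

So the dual LP is:
  minimize  7y1 + 11y2 + 27y3 + 4y4
  subject to:
    y1 + 3y3 + 2y4 >= 2
    y2 + 3y3 + y4 >= 1
    y1, y2, y3, y4 >= 0

Solving the primal: x* = (2, 0).
  primal value c^T x* = 4.
Solving the dual: y* = (0, 0, 0, 1).
  dual value b^T y* = 4.
Strong duality: c^T x* = b^T y*. Confirmed.

4


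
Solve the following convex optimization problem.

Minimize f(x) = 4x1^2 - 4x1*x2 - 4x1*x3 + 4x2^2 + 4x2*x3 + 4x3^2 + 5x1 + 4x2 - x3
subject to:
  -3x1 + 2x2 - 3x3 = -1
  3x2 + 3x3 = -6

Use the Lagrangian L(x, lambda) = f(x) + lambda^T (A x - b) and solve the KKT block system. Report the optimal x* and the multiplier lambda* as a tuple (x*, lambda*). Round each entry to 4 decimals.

Form the Lagrangian:
  L(x, lambda) = (1/2) x^T Q x + c^T x + lambda^T (A x - b)
Stationarity (grad_x L = 0): Q x + c + A^T lambda = 0.
Primal feasibility: A x = b.

This gives the KKT block system:
  [ Q   A^T ] [ x     ]   [-c ]
  [ A    0  ] [ lambda ] = [ b ]

Solving the linear system:
  x*      = (-1.2941, -2.1765, 0.1765)
  lambda* = (0.8824, 1.9216)
  f(x*)   = -1.4706

x* = (-1.2941, -2.1765, 0.1765), lambda* = (0.8824, 1.9216)


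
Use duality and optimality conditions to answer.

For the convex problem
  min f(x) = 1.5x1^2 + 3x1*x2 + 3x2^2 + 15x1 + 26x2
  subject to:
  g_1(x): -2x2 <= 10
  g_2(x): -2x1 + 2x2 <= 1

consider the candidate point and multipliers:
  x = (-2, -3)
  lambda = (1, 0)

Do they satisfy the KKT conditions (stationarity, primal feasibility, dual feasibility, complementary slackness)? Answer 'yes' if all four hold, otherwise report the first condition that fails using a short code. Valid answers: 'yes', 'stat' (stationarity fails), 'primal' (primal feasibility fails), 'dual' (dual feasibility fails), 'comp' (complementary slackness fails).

Gradient of f: grad f(x) = Q x + c = (0, 2)
Constraint values g_i(x) = a_i^T x - b_i:
  g_1((-2, -3)) = -4
  g_2((-2, -3)) = -3
Stationarity residual: grad f(x) + sum_i lambda_i a_i = (0, 0)
  -> stationarity OK
Primal feasibility (all g_i <= 0): OK
Dual feasibility (all lambda_i >= 0): OK
Complementary slackness (lambda_i * g_i(x) = 0 for all i): FAILS

Verdict: the first failing condition is complementary_slackness -> comp.

comp


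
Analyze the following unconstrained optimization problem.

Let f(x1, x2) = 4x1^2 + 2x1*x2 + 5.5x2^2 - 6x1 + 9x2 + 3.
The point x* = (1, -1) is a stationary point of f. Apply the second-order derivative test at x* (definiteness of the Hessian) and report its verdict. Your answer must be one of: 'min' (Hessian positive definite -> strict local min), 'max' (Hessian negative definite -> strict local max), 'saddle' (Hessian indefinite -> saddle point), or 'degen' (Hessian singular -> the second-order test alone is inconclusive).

Compute the Hessian H = grad^2 f:
  H = [[8, 2], [2, 11]]
Verify stationarity: grad f(x*) = H x* + g = (0, 0).
Eigenvalues of H: 7, 12.
Both eigenvalues > 0, so H is positive definite -> x* is a strict local min.

min


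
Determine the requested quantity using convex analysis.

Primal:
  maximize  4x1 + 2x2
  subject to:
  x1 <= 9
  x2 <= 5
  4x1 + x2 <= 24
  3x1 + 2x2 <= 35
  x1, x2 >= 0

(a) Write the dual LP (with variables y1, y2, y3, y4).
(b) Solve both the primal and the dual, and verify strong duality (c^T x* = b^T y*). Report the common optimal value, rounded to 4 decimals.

The standard primal-dual pair for 'max c^T x s.t. A x <= b, x >= 0' is:
  Dual:  min b^T y  s.t.  A^T y >= c,  y >= 0.

So the dual LP is:
  minimize  9y1 + 5y2 + 24y3 + 35y4
  subject to:
    y1 + 4y3 + 3y4 >= 4
    y2 + y3 + 2y4 >= 2
    y1, y2, y3, y4 >= 0

Solving the primal: x* = (4.75, 5).
  primal value c^T x* = 29.
Solving the dual: y* = (0, 1, 1, 0).
  dual value b^T y* = 29.
Strong duality: c^T x* = b^T y*. Confirmed.

29


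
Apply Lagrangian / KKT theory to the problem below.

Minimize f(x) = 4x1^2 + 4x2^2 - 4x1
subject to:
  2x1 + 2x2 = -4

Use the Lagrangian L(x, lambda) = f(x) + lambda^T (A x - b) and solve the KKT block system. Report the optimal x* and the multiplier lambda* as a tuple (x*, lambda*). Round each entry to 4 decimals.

Form the Lagrangian:
  L(x, lambda) = (1/2) x^T Q x + c^T x + lambda^T (A x - b)
Stationarity (grad_x L = 0): Q x + c + A^T lambda = 0.
Primal feasibility: A x = b.

This gives the KKT block system:
  [ Q   A^T ] [ x     ]   [-c ]
  [ A    0  ] [ lambda ] = [ b ]

Solving the linear system:
  x*      = (-0.75, -1.25)
  lambda* = (5)
  f(x*)   = 11.5

x* = (-0.75, -1.25), lambda* = (5)


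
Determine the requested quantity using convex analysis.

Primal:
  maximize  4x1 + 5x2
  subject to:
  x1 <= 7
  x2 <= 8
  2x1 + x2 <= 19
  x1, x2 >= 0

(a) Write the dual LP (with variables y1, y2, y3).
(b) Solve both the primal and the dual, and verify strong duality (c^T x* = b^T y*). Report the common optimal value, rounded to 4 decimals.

The standard primal-dual pair for 'max c^T x s.t. A x <= b, x >= 0' is:
  Dual:  min b^T y  s.t.  A^T y >= c,  y >= 0.

So the dual LP is:
  minimize  7y1 + 8y2 + 19y3
  subject to:
    y1 + 2y3 >= 4
    y2 + y3 >= 5
    y1, y2, y3 >= 0

Solving the primal: x* = (5.5, 8).
  primal value c^T x* = 62.
Solving the dual: y* = (0, 3, 2).
  dual value b^T y* = 62.
Strong duality: c^T x* = b^T y*. Confirmed.

62
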